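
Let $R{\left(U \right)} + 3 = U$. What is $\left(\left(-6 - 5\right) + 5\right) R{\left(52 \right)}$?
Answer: $-294$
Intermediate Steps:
$R{\left(U \right)} = -3 + U$
$\left(\left(-6 - 5\right) + 5\right) R{\left(52 \right)} = \left(\left(-6 - 5\right) + 5\right) \left(-3 + 52\right) = \left(-11 + 5\right) 49 = \left(-6\right) 49 = -294$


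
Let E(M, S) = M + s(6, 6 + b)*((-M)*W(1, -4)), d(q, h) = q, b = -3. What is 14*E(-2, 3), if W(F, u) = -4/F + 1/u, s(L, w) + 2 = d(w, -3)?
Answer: -147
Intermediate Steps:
s(L, w) = -2 + w
W(F, u) = 1/u - 4/F (W(F, u) = -4/F + 1/u = 1/u - 4/F)
E(M, S) = 21*M/4 (E(M, S) = M + (-2 + (6 - 3))*((-M)*(1/(-4) - 4/1)) = M + (-2 + 3)*((-M)*(-¼ - 4*1)) = M + 1*((-M)*(-¼ - 4)) = M + 1*(-M*(-17/4)) = M + 1*(17*M/4) = M + 17*M/4 = 21*M/4)
14*E(-2, 3) = 14*((21/4)*(-2)) = 14*(-21/2) = -147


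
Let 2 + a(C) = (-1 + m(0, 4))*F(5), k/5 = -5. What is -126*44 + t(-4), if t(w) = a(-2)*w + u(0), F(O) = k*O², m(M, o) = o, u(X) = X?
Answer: 1964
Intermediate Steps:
k = -25 (k = 5*(-5) = -25)
F(O) = -25*O²
a(C) = -1877 (a(C) = -2 + (-1 + 4)*(-25*5²) = -2 + 3*(-25*25) = -2 + 3*(-625) = -2 - 1875 = -1877)
t(w) = -1877*w (t(w) = -1877*w + 0 = -1877*w)
-126*44 + t(-4) = -126*44 - 1877*(-4) = -5544 + 7508 = 1964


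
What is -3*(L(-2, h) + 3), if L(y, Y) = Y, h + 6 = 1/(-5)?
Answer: 48/5 ≈ 9.6000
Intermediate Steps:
h = -31/5 (h = -6 + 1/(-5) = -6 - ⅕ = -31/5 ≈ -6.2000)
-3*(L(-2, h) + 3) = -3*(-31/5 + 3) = -3*(-16/5) = 48/5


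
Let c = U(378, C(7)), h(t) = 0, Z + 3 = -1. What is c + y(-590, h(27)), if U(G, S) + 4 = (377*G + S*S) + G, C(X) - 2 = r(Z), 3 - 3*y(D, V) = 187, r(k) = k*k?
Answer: 429428/3 ≈ 1.4314e+5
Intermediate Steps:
Z = -4 (Z = -3 - 1 = -4)
r(k) = k²
y(D, V) = -184/3 (y(D, V) = 1 - ⅓*187 = 1 - 187/3 = -184/3)
C(X) = 18 (C(X) = 2 + (-4)² = 2 + 16 = 18)
U(G, S) = -4 + S² + 378*G (U(G, S) = -4 + ((377*G + S*S) + G) = -4 + ((377*G + S²) + G) = -4 + ((S² + 377*G) + G) = -4 + (S² + 378*G) = -4 + S² + 378*G)
c = 143204 (c = -4 + 18² + 378*378 = -4 + 324 + 142884 = 143204)
c + y(-590, h(27)) = 143204 - 184/3 = 429428/3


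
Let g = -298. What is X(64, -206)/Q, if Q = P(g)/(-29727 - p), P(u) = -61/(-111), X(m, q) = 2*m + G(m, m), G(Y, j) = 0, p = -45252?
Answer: 220579200/61 ≈ 3.6161e+6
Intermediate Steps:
X(m, q) = 2*m (X(m, q) = 2*m + 0 = 2*m)
P(u) = 61/111 (P(u) = -61*(-1/111) = 61/111)
Q = 61/1723275 (Q = 61/(111*(-29727 - 1*(-45252))) = 61/(111*(-29727 + 45252)) = (61/111)/15525 = (61/111)*(1/15525) = 61/1723275 ≈ 3.5398e-5)
X(64, -206)/Q = (2*64)/(61/1723275) = 128*(1723275/61) = 220579200/61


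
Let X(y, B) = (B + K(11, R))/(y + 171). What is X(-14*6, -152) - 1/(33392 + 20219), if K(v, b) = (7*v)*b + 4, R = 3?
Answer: 4449626/4664157 ≈ 0.95400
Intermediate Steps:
K(v, b) = 4 + 7*b*v (K(v, b) = 7*b*v + 4 = 4 + 7*b*v)
X(y, B) = (235 + B)/(171 + y) (X(y, B) = (B + (4 + 7*3*11))/(y + 171) = (B + (4 + 231))/(171 + y) = (B + 235)/(171 + y) = (235 + B)/(171 + y))
X(-14*6, -152) - 1/(33392 + 20219) = (235 - 152)/(171 - 14*6) - 1/(33392 + 20219) = 83/(171 - 84) - 1/53611 = 83/87 - 1*1/53611 = (1/87)*83 - 1/53611 = 83/87 - 1/53611 = 4449626/4664157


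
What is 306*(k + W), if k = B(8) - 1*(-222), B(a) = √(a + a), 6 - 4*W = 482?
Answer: 32742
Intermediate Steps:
W = -119 (W = 3/2 - ¼*482 = 3/2 - 241/2 = -119)
B(a) = √2*√a (B(a) = √(2*a) = √2*√a)
k = 226 (k = √2*√8 - 1*(-222) = √2*(2*√2) + 222 = 4 + 222 = 226)
306*(k + W) = 306*(226 - 119) = 306*107 = 32742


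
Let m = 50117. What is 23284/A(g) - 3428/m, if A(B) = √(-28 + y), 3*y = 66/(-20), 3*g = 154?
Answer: -3428/50117 - 23284*I*√2910/291 ≈ -0.0684 - 4316.3*I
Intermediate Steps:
g = 154/3 (g = (⅓)*154 = 154/3 ≈ 51.333)
y = -11/10 (y = (66/(-20))/3 = (66*(-1/20))/3 = (⅓)*(-33/10) = -11/10 ≈ -1.1000)
A(B) = I*√2910/10 (A(B) = √(-28 - 11/10) = √(-291/10) = I*√2910/10)
23284/A(g) - 3428/m = 23284/((I*√2910/10)) - 3428/50117 = 23284*(-I*√2910/291) - 3428*1/50117 = -23284*I*√2910/291 - 3428/50117 = -3428/50117 - 23284*I*√2910/291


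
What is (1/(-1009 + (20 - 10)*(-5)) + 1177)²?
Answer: 1553617659364/1121481 ≈ 1.3853e+6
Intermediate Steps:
(1/(-1009 + (20 - 10)*(-5)) + 1177)² = (1/(-1009 + 10*(-5)) + 1177)² = (1/(-1009 - 50) + 1177)² = (1/(-1059) + 1177)² = (-1/1059 + 1177)² = (1246442/1059)² = 1553617659364/1121481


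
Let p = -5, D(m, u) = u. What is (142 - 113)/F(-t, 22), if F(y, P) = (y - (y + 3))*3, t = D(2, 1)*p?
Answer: -29/9 ≈ -3.2222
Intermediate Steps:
t = -5 (t = 1*(-5) = -5)
F(y, P) = -9 (F(y, P) = (y - (3 + y))*3 = (y + (-3 - y))*3 = -3*3 = -9)
(142 - 113)/F(-t, 22) = (142 - 113)/(-9) = 29*(-⅑) = -29/9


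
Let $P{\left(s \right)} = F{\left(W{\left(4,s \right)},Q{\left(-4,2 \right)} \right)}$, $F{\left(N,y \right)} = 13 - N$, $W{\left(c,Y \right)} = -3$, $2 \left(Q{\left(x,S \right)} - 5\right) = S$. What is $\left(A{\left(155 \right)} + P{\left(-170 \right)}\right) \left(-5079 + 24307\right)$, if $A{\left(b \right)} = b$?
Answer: $3287988$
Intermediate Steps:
$Q{\left(x,S \right)} = 5 + \frac{S}{2}$
$P{\left(s \right)} = 16$ ($P{\left(s \right)} = 13 - -3 = 13 + 3 = 16$)
$\left(A{\left(155 \right)} + P{\left(-170 \right)}\right) \left(-5079 + 24307\right) = \left(155 + 16\right) \left(-5079 + 24307\right) = 171 \cdot 19228 = 3287988$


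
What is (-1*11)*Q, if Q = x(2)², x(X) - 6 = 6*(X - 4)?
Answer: -396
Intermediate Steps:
x(X) = -18 + 6*X (x(X) = 6 + 6*(X - 4) = 6 + 6*(-4 + X) = 6 + (-24 + 6*X) = -18 + 6*X)
Q = 36 (Q = (-18 + 6*2)² = (-18 + 12)² = (-6)² = 36)
(-1*11)*Q = -1*11*36 = -11*36 = -396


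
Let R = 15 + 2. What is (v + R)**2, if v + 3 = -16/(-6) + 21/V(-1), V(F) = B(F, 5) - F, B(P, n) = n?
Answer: 14641/36 ≈ 406.69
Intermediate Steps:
R = 17
V(F) = 5 - F
v = 19/6 (v = -3 + (-16/(-6) + 21/(5 - 1*(-1))) = -3 + (-16*(-1/6) + 21/(5 + 1)) = -3 + (8/3 + 21/6) = -3 + (8/3 + 21*(1/6)) = -3 + (8/3 + 7/2) = -3 + 37/6 = 19/6 ≈ 3.1667)
(v + R)**2 = (19/6 + 17)**2 = (121/6)**2 = 14641/36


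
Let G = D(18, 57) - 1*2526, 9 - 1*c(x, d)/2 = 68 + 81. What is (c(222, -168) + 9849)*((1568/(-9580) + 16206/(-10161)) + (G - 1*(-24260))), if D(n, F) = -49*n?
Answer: 1618446532817534/8111865 ≈ 1.9952e+8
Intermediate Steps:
c(x, d) = -280 (c(x, d) = 18 - 2*(68 + 81) = 18 - 2*149 = 18 - 298 = -280)
G = -3408 (G = -49*18 - 1*2526 = -882 - 2526 = -3408)
(c(222, -168) + 9849)*((1568/(-9580) + 16206/(-10161)) + (G - 1*(-24260))) = (-280 + 9849)*((1568/(-9580) + 16206/(-10161)) + (-3408 - 1*(-24260))) = 9569*((1568*(-1/9580) + 16206*(-1/10161)) + (-3408 + 24260)) = 9569*((-392/2395 - 5402/3387) + 20852) = 9569*(-14265494/8111865 + 20852) = 9569*(169134343486/8111865) = 1618446532817534/8111865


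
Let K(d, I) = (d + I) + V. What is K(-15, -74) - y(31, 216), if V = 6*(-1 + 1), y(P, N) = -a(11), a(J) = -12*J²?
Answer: -1541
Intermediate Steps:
y(P, N) = 1452 (y(P, N) = -(-12)*11² = -(-12)*121 = -1*(-1452) = 1452)
V = 0 (V = 6*0 = 0)
K(d, I) = I + d (K(d, I) = (d + I) + 0 = (I + d) + 0 = I + d)
K(-15, -74) - y(31, 216) = (-74 - 15) - 1*1452 = -89 - 1452 = -1541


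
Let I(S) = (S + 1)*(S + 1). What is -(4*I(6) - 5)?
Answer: -191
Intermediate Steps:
I(S) = (1 + S)² (I(S) = (1 + S)*(1 + S) = (1 + S)²)
-(4*I(6) - 5) = -(4*(1 + 6)² - 5) = -(4*7² - 5) = -(4*49 - 5) = -(196 - 5) = -1*191 = -191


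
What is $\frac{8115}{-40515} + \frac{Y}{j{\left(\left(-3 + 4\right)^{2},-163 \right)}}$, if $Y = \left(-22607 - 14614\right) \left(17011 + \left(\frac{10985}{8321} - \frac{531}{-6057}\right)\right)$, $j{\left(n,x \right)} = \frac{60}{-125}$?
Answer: $\frac{79815593308772917313}{60502756532} \approx 1.3192 \cdot 10^{9}$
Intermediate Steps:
$j{\left(n,x \right)} = - \frac{12}{25}$ ($j{\left(n,x \right)} = 60 \left(- \frac{1}{125}\right) = - \frac{12}{25}$)
$Y = - \frac{3546046352649747}{5600033}$ ($Y = - 37221 \left(17011 + \left(10985 \cdot \frac{1}{8321} - - \frac{59}{673}\right)\right) = - 37221 \left(17011 + \left(\frac{10985}{8321} + \frac{59}{673}\right)\right) = - 37221 \left(17011 + \frac{7883844}{5600033}\right) = \left(-37221\right) \frac{95270045207}{5600033} = - \frac{3546046352649747}{5600033} \approx -6.3322 \cdot 10^{8}$)
$\frac{8115}{-40515} + \frac{Y}{j{\left(\left(-3 + 4\right)^{2},-163 \right)}} = \frac{8115}{-40515} - \frac{3546046352649747}{5600033 \left(- \frac{12}{25}\right)} = 8115 \left(- \frac{1}{40515}\right) - - \frac{29550386272081225}{22400132} = - \frac{541}{2701} + \frac{29550386272081225}{22400132} = \frac{79815593308772917313}{60502756532}$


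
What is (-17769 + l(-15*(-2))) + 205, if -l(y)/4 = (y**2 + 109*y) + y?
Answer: -34364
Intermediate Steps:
l(y) = -440*y - 4*y**2 (l(y) = -4*((y**2 + 109*y) + y) = -4*(y**2 + 110*y) = -440*y - 4*y**2)
(-17769 + l(-15*(-2))) + 205 = (-17769 - 4*(-15*(-2))*(110 - 15*(-2))) + 205 = (-17769 - 4*30*(110 + 30)) + 205 = (-17769 - 4*30*140) + 205 = (-17769 - 16800) + 205 = -34569 + 205 = -34364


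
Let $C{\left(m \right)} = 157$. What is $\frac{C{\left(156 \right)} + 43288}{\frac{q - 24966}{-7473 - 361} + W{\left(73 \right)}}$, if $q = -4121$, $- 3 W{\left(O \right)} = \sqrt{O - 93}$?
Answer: $\frac{89097354515790}{8841913241} + \frac{15997723502520 i \sqrt{5}}{8841913241} \approx 10077.0 + 4045.7 i$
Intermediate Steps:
$W{\left(O \right)} = - \frac{\sqrt{-93 + O}}{3}$ ($W{\left(O \right)} = - \frac{\sqrt{O - 93}}{3} = - \frac{\sqrt{-93 + O}}{3}$)
$\frac{C{\left(156 \right)} + 43288}{\frac{q - 24966}{-7473 - 361} + W{\left(73 \right)}} = \frac{157 + 43288}{\frac{-4121 - 24966}{-7473 - 361} - \frac{\sqrt{-93 + 73}}{3}} = \frac{43445}{- \frac{29087}{-7834} - \frac{\sqrt{-20}}{3}} = \frac{43445}{\left(-29087\right) \left(- \frac{1}{7834}\right) - \frac{2 i \sqrt{5}}{3}} = \frac{43445}{\frac{29087}{7834} - \frac{2 i \sqrt{5}}{3}}$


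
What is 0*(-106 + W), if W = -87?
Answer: 0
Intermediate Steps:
0*(-106 + W) = 0*(-106 - 87) = 0*(-193) = 0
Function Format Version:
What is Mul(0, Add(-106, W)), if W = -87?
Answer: 0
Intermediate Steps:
Mul(0, Add(-106, W)) = Mul(0, Add(-106, -87)) = Mul(0, -193) = 0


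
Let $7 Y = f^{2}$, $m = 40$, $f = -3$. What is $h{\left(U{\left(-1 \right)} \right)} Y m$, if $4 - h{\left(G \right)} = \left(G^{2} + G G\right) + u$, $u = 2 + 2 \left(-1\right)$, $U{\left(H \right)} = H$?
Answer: $\frac{720}{7} \approx 102.86$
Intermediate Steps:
$u = 0$ ($u = 2 - 2 = 0$)
$Y = \frac{9}{7}$ ($Y = \frac{\left(-3\right)^{2}}{7} = \frac{1}{7} \cdot 9 = \frac{9}{7} \approx 1.2857$)
$h{\left(G \right)} = 4 - 2 G^{2}$ ($h{\left(G \right)} = 4 - \left(\left(G^{2} + G G\right) + 0\right) = 4 - \left(\left(G^{2} + G^{2}\right) + 0\right) = 4 - \left(2 G^{2} + 0\right) = 4 - 2 G^{2}$)
$h{\left(U{\left(-1 \right)} \right)} Y m = \left(4 - 2 \left(-1\right)^{2}\right) \frac{9}{7} \cdot 40 = \left(4 - 2\right) \frac{9}{7} \cdot 40 = 2 \cdot \frac{9}{7} \cdot 40 = \frac{18}{7} \cdot 40 = \frac{720}{7}$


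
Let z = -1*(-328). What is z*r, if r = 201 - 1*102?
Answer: 32472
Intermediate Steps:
r = 99 (r = 201 - 102 = 99)
z = 328
z*r = 328*99 = 32472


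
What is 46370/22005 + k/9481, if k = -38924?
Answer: -83377730/41725881 ≈ -1.9982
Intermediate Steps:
46370/22005 + k/9481 = 46370/22005 - 38924/9481 = 46370*(1/22005) - 38924*1/9481 = 9274/4401 - 38924/9481 = -83377730/41725881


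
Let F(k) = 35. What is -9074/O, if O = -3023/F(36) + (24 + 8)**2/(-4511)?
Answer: 1432648490/13672593 ≈ 104.78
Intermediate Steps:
O = -13672593/157885 (O = -3023/35 + (24 + 8)**2/(-4511) = -3023*1/35 + 32**2*(-1/4511) = -3023/35 + 1024*(-1/4511) = -3023/35 - 1024/4511 = -13672593/157885 ≈ -86.598)
-9074/O = -9074/(-13672593/157885) = -9074*(-157885/13672593) = 1432648490/13672593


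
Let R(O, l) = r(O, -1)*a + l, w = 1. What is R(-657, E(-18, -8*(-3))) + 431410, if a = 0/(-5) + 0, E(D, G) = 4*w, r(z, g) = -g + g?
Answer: 431414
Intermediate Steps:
r(z, g) = 0
E(D, G) = 4 (E(D, G) = 4*1 = 4)
a = 0 (a = 0*(-1/5) + 0 = 0 + 0 = 0)
R(O, l) = l (R(O, l) = 0*0 + l = 0 + l = l)
R(-657, E(-18, -8*(-3))) + 431410 = 4 + 431410 = 431414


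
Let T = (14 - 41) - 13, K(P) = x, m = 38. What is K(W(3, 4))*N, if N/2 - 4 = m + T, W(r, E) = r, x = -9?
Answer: -36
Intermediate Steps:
K(P) = -9
T = -40 (T = -27 - 13 = -40)
N = 4 (N = 8 + 2*(38 - 40) = 8 + 2*(-2) = 8 - 4 = 4)
K(W(3, 4))*N = -9*4 = -36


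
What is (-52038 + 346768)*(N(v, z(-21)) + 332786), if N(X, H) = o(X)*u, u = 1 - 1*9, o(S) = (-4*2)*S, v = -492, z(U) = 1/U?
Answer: 88801559540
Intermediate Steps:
o(S) = -8*S
u = -8 (u = 1 - 9 = -8)
N(X, H) = 64*X (N(X, H) = -8*X*(-8) = 64*X)
(-52038 + 346768)*(N(v, z(-21)) + 332786) = (-52038 + 346768)*(64*(-492) + 332786) = 294730*(-31488 + 332786) = 294730*301298 = 88801559540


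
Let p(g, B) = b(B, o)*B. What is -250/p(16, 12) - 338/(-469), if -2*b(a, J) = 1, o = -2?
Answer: 59639/1407 ≈ 42.387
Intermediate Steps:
b(a, J) = -1/2 (b(a, J) = -1/2*1 = -1/2)
p(g, B) = -B/2
-250/p(16, 12) - 338/(-469) = -250/((-1/2*12)) - 338/(-469) = -250/(-6) - 338*(-1/469) = -250*(-1/6) + 338/469 = 125/3 + 338/469 = 59639/1407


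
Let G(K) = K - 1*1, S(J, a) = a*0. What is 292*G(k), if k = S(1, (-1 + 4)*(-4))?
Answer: -292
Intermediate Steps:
S(J, a) = 0
k = 0
G(K) = -1 + K (G(K) = K - 1 = -1 + K)
292*G(k) = 292*(-1 + 0) = 292*(-1) = -292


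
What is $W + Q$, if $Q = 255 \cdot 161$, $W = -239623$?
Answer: $-198568$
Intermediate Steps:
$Q = 41055$
$W + Q = -239623 + 41055 = -198568$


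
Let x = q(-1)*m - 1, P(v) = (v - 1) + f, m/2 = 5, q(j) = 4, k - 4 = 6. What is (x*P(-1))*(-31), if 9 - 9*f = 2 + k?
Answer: 2821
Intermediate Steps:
k = 10 (k = 4 + 6 = 10)
m = 10 (m = 2*5 = 10)
f = -⅓ (f = 1 - (2 + 10)/9 = 1 - ⅑*12 = 1 - 4/3 = -⅓ ≈ -0.33333)
P(v) = -4/3 + v (P(v) = (v - 1) - ⅓ = (-1 + v) - ⅓ = -4/3 + v)
x = 39 (x = 4*10 - 1 = 40 - 1 = 39)
(x*P(-1))*(-31) = (39*(-4/3 - 1))*(-31) = (39*(-7/3))*(-31) = -91*(-31) = 2821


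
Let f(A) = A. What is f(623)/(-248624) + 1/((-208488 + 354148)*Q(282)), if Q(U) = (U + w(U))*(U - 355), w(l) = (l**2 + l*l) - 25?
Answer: -263827843801581/105287213197224400 ≈ -0.0025058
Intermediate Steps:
w(l) = -25 + 2*l**2 (w(l) = (l**2 + l**2) - 25 = 2*l**2 - 25 = -25 + 2*l**2)
Q(U) = (-355 + U)*(-25 + U + 2*U**2) (Q(U) = (U + (-25 + 2*U**2))*(U - 355) = (-25 + U + 2*U**2)*(-355 + U) = (-355 + U)*(-25 + U + 2*U**2))
f(623)/(-248624) + 1/((-208488 + 354148)*Q(282)) = 623/(-248624) + 1/((-208488 + 354148)*(8875 - 709*282**2 - 380*282 + 2*282**3)) = 623*(-1/248624) + 1/(145660*(8875 - 709*79524 - 107160 + 2*22425768)) = -623/248624 + 1/(145660*(8875 - 56382516 - 107160 + 44851536)) = -623/248624 + (1/145660)/(-11629265) = -623/248624 + (1/145660)*(-1/11629265) = -623/248624 - 1/1693918739900 = -263827843801581/105287213197224400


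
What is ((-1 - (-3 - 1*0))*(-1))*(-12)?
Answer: 24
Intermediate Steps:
((-1 - (-3 - 1*0))*(-1))*(-12) = ((-1 - (-3 + 0))*(-1))*(-12) = ((-1 - 1*(-3))*(-1))*(-12) = ((-1 + 3)*(-1))*(-12) = (2*(-1))*(-12) = -2*(-12) = 24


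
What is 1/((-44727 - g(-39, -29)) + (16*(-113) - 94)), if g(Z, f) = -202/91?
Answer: -91/4243037 ≈ -2.1447e-5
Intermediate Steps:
g(Z, f) = -202/91 (g(Z, f) = -202*1/91 = -202/91)
1/((-44727 - g(-39, -29)) + (16*(-113) - 94)) = 1/((-44727 - 1*(-202/91)) + (16*(-113) - 94)) = 1/((-44727 + 202/91) + (-1808 - 94)) = 1/(-4069955/91 - 1902) = 1/(-4243037/91) = -91/4243037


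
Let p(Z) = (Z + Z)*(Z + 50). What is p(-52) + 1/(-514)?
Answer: 106911/514 ≈ 208.00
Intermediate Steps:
p(Z) = 2*Z*(50 + Z) (p(Z) = (2*Z)*(50 + Z) = 2*Z*(50 + Z))
p(-52) + 1/(-514) = 2*(-52)*(50 - 52) + 1/(-514) = 2*(-52)*(-2) - 1/514 = 208 - 1/514 = 106911/514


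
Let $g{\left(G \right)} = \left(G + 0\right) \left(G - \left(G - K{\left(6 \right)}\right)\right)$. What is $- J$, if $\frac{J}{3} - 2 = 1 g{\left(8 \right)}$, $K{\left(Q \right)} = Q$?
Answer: $-150$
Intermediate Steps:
$g{\left(G \right)} = 6 G$ ($g{\left(G \right)} = \left(G + 0\right) \left(G - \left(-6 + G\right)\right) = G 6 = 6 G$)
$J = 150$ ($J = 6 + 3 \cdot 1 \cdot 6 \cdot 8 = 6 + 3 \cdot 1 \cdot 48 = 6 + 3 \cdot 48 = 6 + 144 = 150$)
$- J = \left(-1\right) 150 = -150$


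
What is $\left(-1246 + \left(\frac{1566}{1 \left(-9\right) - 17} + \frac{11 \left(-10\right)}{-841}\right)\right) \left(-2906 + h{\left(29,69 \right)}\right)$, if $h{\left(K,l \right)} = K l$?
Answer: $\frac{12923029855}{10933} \approx 1.182 \cdot 10^{6}$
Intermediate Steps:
$\left(-1246 + \left(\frac{1566}{1 \left(-9\right) - 17} + \frac{11 \left(-10\right)}{-841}\right)\right) \left(-2906 + h{\left(29,69 \right)}\right) = \left(-1246 + \left(\frac{1566}{1 \left(-9\right) - 17} + \frac{11 \left(-10\right)}{-841}\right)\right) \left(-2906 + 29 \cdot 69\right) = \left(-1246 + \left(\frac{1566}{-9 - 17} - - \frac{110}{841}\right)\right) \left(-2906 + 2001\right) = \left(-1246 + \left(\frac{1566}{-26} + \frac{110}{841}\right)\right) \left(-905\right) = \left(-1246 + \left(1566 \left(- \frac{1}{26}\right) + \frac{110}{841}\right)\right) \left(-905\right) = \left(-1246 + \left(- \frac{783}{13} + \frac{110}{841}\right)\right) \left(-905\right) = \left(-1246 - \frac{657073}{10933}\right) \left(-905\right) = \left(- \frac{14279591}{10933}\right) \left(-905\right) = \frac{12923029855}{10933}$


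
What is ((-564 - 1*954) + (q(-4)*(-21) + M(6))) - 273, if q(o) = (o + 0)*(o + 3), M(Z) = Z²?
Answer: -1839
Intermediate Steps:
q(o) = o*(3 + o)
((-564 - 1*954) + (q(-4)*(-21) + M(6))) - 273 = ((-564 - 1*954) + (-4*(3 - 4)*(-21) + 6²)) - 273 = ((-564 - 954) + (-4*(-1)*(-21) + 36)) - 273 = (-1518 + (4*(-21) + 36)) - 273 = (-1518 + (-84 + 36)) - 273 = (-1518 - 48) - 273 = -1566 - 273 = -1839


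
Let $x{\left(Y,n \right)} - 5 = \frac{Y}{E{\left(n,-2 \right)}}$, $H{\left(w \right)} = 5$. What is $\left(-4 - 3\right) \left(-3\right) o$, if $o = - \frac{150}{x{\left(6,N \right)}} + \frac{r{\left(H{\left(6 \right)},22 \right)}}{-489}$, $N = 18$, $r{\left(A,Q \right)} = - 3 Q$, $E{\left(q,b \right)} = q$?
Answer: $- \frac{766479}{1304} \approx -587.79$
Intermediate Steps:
$x{\left(Y,n \right)} = 5 + \frac{Y}{n}$
$o = - \frac{36499}{1304}$ ($o = - \frac{150}{5 + \frac{6}{18}} + \frac{\left(-3\right) 22}{-489} = - \frac{150}{5 + 6 \cdot \frac{1}{18}} - - \frac{22}{163} = - \frac{150}{5 + \frac{1}{3}} + \frac{22}{163} = - \frac{150}{\frac{16}{3}} + \frac{22}{163} = \left(-150\right) \frac{3}{16} + \frac{22}{163} = - \frac{225}{8} + \frac{22}{163} = - \frac{36499}{1304} \approx -27.99$)
$\left(-4 - 3\right) \left(-3\right) o = \left(-4 - 3\right) \left(-3\right) \left(- \frac{36499}{1304}\right) = \left(-7\right) \left(-3\right) \left(- \frac{36499}{1304}\right) = 21 \left(- \frac{36499}{1304}\right) = - \frac{766479}{1304}$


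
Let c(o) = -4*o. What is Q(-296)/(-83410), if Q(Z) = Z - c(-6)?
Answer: 32/8341 ≈ 0.0038365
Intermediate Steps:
Q(Z) = -24 + Z (Q(Z) = Z - (-4)*(-6) = Z - 1*24 = Z - 24 = -24 + Z)
Q(-296)/(-83410) = (-24 - 296)/(-83410) = -320*(-1/83410) = 32/8341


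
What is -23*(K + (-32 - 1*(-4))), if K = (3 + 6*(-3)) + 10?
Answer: 759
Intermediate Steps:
K = -5 (K = (3 - 18) + 10 = -15 + 10 = -5)
-23*(K + (-32 - 1*(-4))) = -23*(-5 + (-32 - 1*(-4))) = -23*(-5 + (-32 + 4)) = -23*(-5 - 28) = -23*(-33) = 759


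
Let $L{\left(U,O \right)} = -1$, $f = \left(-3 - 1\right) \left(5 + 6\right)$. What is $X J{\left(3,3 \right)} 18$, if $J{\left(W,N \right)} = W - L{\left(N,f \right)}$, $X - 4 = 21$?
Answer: $1800$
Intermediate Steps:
$X = 25$ ($X = 4 + 21 = 25$)
$f = -44$ ($f = \left(-4\right) 11 = -44$)
$J{\left(W,N \right)} = 1 + W$ ($J{\left(W,N \right)} = W - -1 = W + 1 = 1 + W$)
$X J{\left(3,3 \right)} 18 = 25 \left(1 + 3\right) 18 = 25 \cdot 4 \cdot 18 = 100 \cdot 18 = 1800$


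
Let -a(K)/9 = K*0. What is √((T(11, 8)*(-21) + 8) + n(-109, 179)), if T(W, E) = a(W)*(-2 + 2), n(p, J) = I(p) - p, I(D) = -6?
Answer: √111 ≈ 10.536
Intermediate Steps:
a(K) = 0 (a(K) = -9*K*0 = -9*0 = 0)
n(p, J) = -6 - p
T(W, E) = 0 (T(W, E) = 0*(-2 + 2) = 0*0 = 0)
√((T(11, 8)*(-21) + 8) + n(-109, 179)) = √((0*(-21) + 8) + (-6 - 1*(-109))) = √((0 + 8) + (-6 + 109)) = √(8 + 103) = √111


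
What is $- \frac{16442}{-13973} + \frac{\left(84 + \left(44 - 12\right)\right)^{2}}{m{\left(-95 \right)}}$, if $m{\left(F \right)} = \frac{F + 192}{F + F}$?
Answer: $- \frac{35722335846}{1355381} \approx -26356.0$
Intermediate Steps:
$m{\left(F \right)} = \frac{192 + F}{2 F}$
$- \frac{16442}{-13973} + \frac{\left(84 + \left(44 - 12\right)\right)^{2}}{m{\left(-95 \right)}} = - \frac{16442}{-13973} + \frac{\left(84 + \left(44 - 12\right)\right)^{2}}{\frac{1}{2} \frac{1}{-95} \left(192 - 95\right)} = \left(-16442\right) \left(- \frac{1}{13973}\right) + \frac{\left(84 + \left(44 - 12\right)\right)^{2}}{\frac{1}{2} \left(- \frac{1}{95}\right) 97} = \frac{16442}{13973} + \frac{\left(84 + 32\right)^{2}}{- \frac{97}{190}} = \frac{16442}{13973} + 116^{2} \left(- \frac{190}{97}\right) = \frac{16442}{13973} + 13456 \left(- \frac{190}{97}\right) = \frac{16442}{13973} - \frac{2556640}{97} = - \frac{35722335846}{1355381}$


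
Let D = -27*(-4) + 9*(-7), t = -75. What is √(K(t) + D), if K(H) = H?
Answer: I*√30 ≈ 5.4772*I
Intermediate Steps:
D = 45 (D = 108 - 63 = 45)
√(K(t) + D) = √(-75 + 45) = √(-30) = I*√30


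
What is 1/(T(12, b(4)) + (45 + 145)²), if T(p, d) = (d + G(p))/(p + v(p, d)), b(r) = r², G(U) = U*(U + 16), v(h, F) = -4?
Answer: 1/36144 ≈ 2.7667e-5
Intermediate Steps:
G(U) = U*(16 + U)
T(p, d) = (d + p*(16 + p))/(-4 + p) (T(p, d) = (d + p*(16 + p))/(p - 4) = (d + p*(16 + p))/(-4 + p))
1/(T(12, b(4)) + (45 + 145)²) = 1/((4² + 12*(16 + 12))/(-4 + 12) + (45 + 145)²) = 1/((16 + 12*28)/8 + 190²) = 1/((16 + 336)/8 + 36100) = 1/((⅛)*352 + 36100) = 1/(44 + 36100) = 1/36144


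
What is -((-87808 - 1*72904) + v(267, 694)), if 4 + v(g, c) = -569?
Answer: 161285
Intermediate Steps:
v(g, c) = -573 (v(g, c) = -4 - 569 = -573)
-((-87808 - 1*72904) + v(267, 694)) = -((-87808 - 1*72904) - 573) = -((-87808 - 72904) - 573) = -(-160712 - 573) = -1*(-161285) = 161285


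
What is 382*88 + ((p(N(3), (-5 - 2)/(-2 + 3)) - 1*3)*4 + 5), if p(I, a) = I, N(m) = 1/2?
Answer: 33611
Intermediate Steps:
N(m) = 1/2
382*88 + ((p(N(3), (-5 - 2)/(-2 + 3)) - 1*3)*4 + 5) = 382*88 + ((1/2 - 1*3)*4 + 5) = 33616 + ((1/2 - 3)*4 + 5) = 33616 + (-5/2*4 + 5) = 33616 + (-10 + 5) = 33616 - 5 = 33611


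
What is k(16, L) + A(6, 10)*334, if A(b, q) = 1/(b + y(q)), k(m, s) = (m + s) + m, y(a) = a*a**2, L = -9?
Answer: 11736/503 ≈ 23.332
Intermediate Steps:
y(a) = a**3
k(m, s) = s + 2*m
A(b, q) = 1/(b + q**3)
k(16, L) + A(6, 10)*334 = (-9 + 2*16) + 334/(6 + 10**3) = (-9 + 32) + 334/(6 + 1000) = 23 + 334/1006 = 23 + (1/1006)*334 = 23 + 167/503 = 11736/503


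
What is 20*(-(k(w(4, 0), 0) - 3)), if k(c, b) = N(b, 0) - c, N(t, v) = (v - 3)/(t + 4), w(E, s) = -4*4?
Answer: -245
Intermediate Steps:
w(E, s) = -16
N(t, v) = (-3 + v)/(4 + t)
k(c, b) = -c - 3/(4 + b) (k(c, b) = (-3 + 0)/(4 + b) - c = -3/(4 + b) - c = -c - 3/(4 + b))
20*(-(k(w(4, 0), 0) - 3)) = 20*(-((-3 - 1*(-16)*(4 + 0))/(4 + 0) - 3)) = 20*(-((-3 - 1*(-16)*4)/4 - 3)) = 20*(-((-3 + 64)/4 - 3)) = 20*(-((¼)*61 - 3)) = 20*(-(61/4 - 3)) = 20*(-1*49/4) = 20*(-49/4) = -245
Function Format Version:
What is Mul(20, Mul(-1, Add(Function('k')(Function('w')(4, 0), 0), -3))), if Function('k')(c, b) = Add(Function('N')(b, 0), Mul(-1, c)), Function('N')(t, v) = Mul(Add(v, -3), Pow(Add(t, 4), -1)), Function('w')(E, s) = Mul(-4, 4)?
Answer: -245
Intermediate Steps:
Function('w')(E, s) = -16
Function('N')(t, v) = Mul(Pow(Add(4, t), -1), Add(-3, v)) (Function('N')(t, v) = Mul(Add(-3, v), Pow(Add(4, t), -1)) = Mul(Pow(Add(4, t), -1), Add(-3, v)))
Function('k')(c, b) = Add(Mul(-1, c), Mul(-3, Pow(Add(4, b), -1))) (Function('k')(c, b) = Add(Mul(Pow(Add(4, b), -1), Add(-3, 0)), Mul(-1, c)) = Add(Mul(Pow(Add(4, b), -1), -3), Mul(-1, c)) = Add(Mul(-3, Pow(Add(4, b), -1)), Mul(-1, c)) = Add(Mul(-1, c), Mul(-3, Pow(Add(4, b), -1))))
Mul(20, Mul(-1, Add(Function('k')(Function('w')(4, 0), 0), -3))) = Mul(20, Mul(-1, Add(Mul(Pow(Add(4, 0), -1), Add(-3, Mul(-1, -16, Add(4, 0)))), -3))) = Mul(20, Mul(-1, Add(Mul(Pow(4, -1), Add(-3, Mul(-1, -16, 4))), -3))) = Mul(20, Mul(-1, Add(Mul(Rational(1, 4), Add(-3, 64)), -3))) = Mul(20, Mul(-1, Add(Mul(Rational(1, 4), 61), -3))) = Mul(20, Mul(-1, Add(Rational(61, 4), -3))) = Mul(20, Mul(-1, Rational(49, 4))) = Mul(20, Rational(-49, 4)) = -245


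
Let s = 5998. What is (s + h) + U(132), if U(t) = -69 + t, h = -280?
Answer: 5781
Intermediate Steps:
(s + h) + U(132) = (5998 - 280) + (-69 + 132) = 5718 + 63 = 5781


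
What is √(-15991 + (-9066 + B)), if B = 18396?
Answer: I*√6661 ≈ 81.615*I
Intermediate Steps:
√(-15991 + (-9066 + B)) = √(-15991 + (-9066 + 18396)) = √(-15991 + 9330) = √(-6661) = I*√6661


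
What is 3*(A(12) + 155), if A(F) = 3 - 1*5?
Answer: 459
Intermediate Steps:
A(F) = -2 (A(F) = 3 - 5 = -2)
3*(A(12) + 155) = 3*(-2 + 155) = 3*153 = 459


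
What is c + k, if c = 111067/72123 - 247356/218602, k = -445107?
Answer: -120994031170472/271831587 ≈ -4.4511e+5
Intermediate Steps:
c = 111024337/271831587 (c = 111067*(1/72123) - 247356*1/218602 = 111067/72123 - 123678/109301 = 111024337/271831587 ≈ 0.40843)
c + k = 111024337/271831587 - 445107 = -120994031170472/271831587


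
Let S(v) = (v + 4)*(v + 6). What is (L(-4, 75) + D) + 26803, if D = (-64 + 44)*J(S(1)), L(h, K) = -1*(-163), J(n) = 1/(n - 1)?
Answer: 458412/17 ≈ 26965.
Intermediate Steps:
S(v) = (4 + v)*(6 + v)
J(n) = 1/(-1 + n)
L(h, K) = 163
D = -10/17 (D = (-64 + 44)/(-1 + (24 + 1² + 10*1)) = -20/(-1 + (24 + 1 + 10)) = -20/(-1 + 35) = -20/34 = -20*1/34 = -10/17 ≈ -0.58823)
(L(-4, 75) + D) + 26803 = (163 - 10/17) + 26803 = 2761/17 + 26803 = 458412/17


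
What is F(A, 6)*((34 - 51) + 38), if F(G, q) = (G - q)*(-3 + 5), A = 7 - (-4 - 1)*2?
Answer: 462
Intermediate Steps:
A = 17 (A = 7 - (-5)*2 = 7 - 1*(-10) = 7 + 10 = 17)
F(G, q) = -2*q + 2*G (F(G, q) = (G - q)*2 = -2*q + 2*G)
F(A, 6)*((34 - 51) + 38) = (-2*6 + 2*17)*((34 - 51) + 38) = (-12 + 34)*(-17 + 38) = 22*21 = 462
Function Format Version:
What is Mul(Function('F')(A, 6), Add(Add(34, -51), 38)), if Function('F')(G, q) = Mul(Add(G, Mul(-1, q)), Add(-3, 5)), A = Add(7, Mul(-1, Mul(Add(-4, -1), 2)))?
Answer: 462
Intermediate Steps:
A = 17 (A = Add(7, Mul(-1, Mul(-5, 2))) = Add(7, Mul(-1, -10)) = Add(7, 10) = 17)
Function('F')(G, q) = Add(Mul(-2, q), Mul(2, G)) (Function('F')(G, q) = Mul(Add(G, Mul(-1, q)), 2) = Add(Mul(-2, q), Mul(2, G)))
Mul(Function('F')(A, 6), Add(Add(34, -51), 38)) = Mul(Add(Mul(-2, 6), Mul(2, 17)), Add(Add(34, -51), 38)) = Mul(Add(-12, 34), Add(-17, 38)) = Mul(22, 21) = 462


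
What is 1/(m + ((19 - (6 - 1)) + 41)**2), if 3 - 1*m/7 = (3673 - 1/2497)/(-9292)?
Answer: 252197/768889892 ≈ 0.00032800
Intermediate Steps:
m = 5993967/252197 (m = 21 - 7*(3673 - 1/2497)/(-9292) = 21 - 7*(3673 - 1*1/2497)*(-1)/9292 = 21 - 7*(3673 - 1/2497)*(-1)/9292 = 21 - 64200360*(-1)/(2497*9292) = 21 - 7*(-99690/252197) = 21 + 697830/252197 = 5993967/252197 ≈ 23.767)
1/(m + ((19 - (6 - 1)) + 41)**2) = 1/(5993967/252197 + ((19 - (6 - 1)) + 41)**2) = 1/(5993967/252197 + ((19 - 5) + 41)**2) = 1/(5993967/252197 + (14 + 41)**2) = 1/(5993967/252197 + 55**2) = 1/(5993967/252197 + 3025) = 1/(768889892/252197) = 252197/768889892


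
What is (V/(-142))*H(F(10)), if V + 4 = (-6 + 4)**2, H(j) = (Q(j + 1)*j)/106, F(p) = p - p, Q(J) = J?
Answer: 0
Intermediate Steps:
F(p) = 0
H(j) = j*(1 + j)/106 (H(j) = ((j + 1)*j)/106 = ((1 + j)*j)*(1/106) = (j*(1 + j))*(1/106) = j*(1 + j)/106)
V = 0 (V = -4 + (-6 + 4)**2 = -4 + (-2)**2 = -4 + 4 = 0)
(V/(-142))*H(F(10)) = (0/(-142))*((1/106)*0*(1 + 0)) = (0*(-1/142))*((1/106)*0*1) = 0*0 = 0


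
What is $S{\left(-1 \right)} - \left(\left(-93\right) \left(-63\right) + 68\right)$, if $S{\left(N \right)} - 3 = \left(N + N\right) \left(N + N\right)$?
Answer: $-5920$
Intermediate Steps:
$S{\left(N \right)} = 3 + 4 N^{2}$ ($S{\left(N \right)} = 3 + \left(N + N\right) \left(N + N\right) = 3 + 2 N 2 N = 3 + 4 N^{2}$)
$S{\left(-1 \right)} - \left(\left(-93\right) \left(-63\right) + 68\right) = \left(3 + 4 \left(-1\right)^{2}\right) - \left(\left(-93\right) \left(-63\right) + 68\right) = \left(3 + 4 \cdot 1\right) - \left(5859 + 68\right) = \left(3 + 4\right) - 5927 = 7 - 5927 = -5920$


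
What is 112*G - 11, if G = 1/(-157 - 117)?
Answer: -1563/137 ≈ -11.409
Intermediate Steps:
G = -1/274 (G = 1/(-274) = -1/274 ≈ -0.0036496)
112*G - 11 = 112*(-1/274) - 11 = -56/137 - 11 = -1563/137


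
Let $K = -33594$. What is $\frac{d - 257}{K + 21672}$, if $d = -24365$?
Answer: $\frac{12311}{5961} \approx 2.0653$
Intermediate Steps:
$\frac{d - 257}{K + 21672} = \frac{-24365 - 257}{-33594 + 21672} = - \frac{24622}{-11922} = \left(-24622\right) \left(- \frac{1}{11922}\right) = \frac{12311}{5961}$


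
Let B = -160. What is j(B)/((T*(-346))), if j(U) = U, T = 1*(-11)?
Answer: -80/1903 ≈ -0.042039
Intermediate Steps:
T = -11
j(B)/((T*(-346))) = -160/((-11*(-346))) = -160/3806 = -160*1/3806 = -80/1903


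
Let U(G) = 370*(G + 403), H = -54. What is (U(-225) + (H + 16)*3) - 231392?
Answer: -165646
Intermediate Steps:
U(G) = 149110 + 370*G (U(G) = 370*(403 + G) = 149110 + 370*G)
(U(-225) + (H + 16)*3) - 231392 = ((149110 + 370*(-225)) + (-54 + 16)*3) - 231392 = ((149110 - 83250) - 38*3) - 231392 = (65860 - 114) - 231392 = 65746 - 231392 = -165646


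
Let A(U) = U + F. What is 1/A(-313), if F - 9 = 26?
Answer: -1/278 ≈ -0.0035971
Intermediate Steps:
F = 35 (F = 9 + 26 = 35)
A(U) = 35 + U (A(U) = U + 35 = 35 + U)
1/A(-313) = 1/(35 - 313) = 1/(-278) = -1/278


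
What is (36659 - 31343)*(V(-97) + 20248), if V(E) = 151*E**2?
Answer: 7660393212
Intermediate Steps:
(36659 - 31343)*(V(-97) + 20248) = (36659 - 31343)*(151*(-97)**2 + 20248) = 5316*(151*9409 + 20248) = 5316*(1420759 + 20248) = 5316*1441007 = 7660393212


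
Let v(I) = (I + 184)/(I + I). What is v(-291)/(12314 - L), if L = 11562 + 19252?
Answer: -107/10767000 ≈ -9.9378e-6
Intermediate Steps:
L = 30814
v(I) = (184 + I)/(2*I) (v(I) = (184 + I)/((2*I)) = (184 + I)*(1/(2*I)) = (184 + I)/(2*I))
v(-291)/(12314 - L) = ((1/2)*(184 - 291)/(-291))/(12314 - 1*30814) = ((1/2)*(-1/291)*(-107))/(12314 - 30814) = (107/582)/(-18500) = (107/582)*(-1/18500) = -107/10767000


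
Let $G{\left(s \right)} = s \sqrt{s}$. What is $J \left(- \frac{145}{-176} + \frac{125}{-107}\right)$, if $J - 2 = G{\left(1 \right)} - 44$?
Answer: $\frac{265885}{18832} \approx 14.119$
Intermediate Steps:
$G{\left(s \right)} = s^{\frac{3}{2}}$
$J = -41$ ($J = 2 - \left(44 - 1^{\frac{3}{2}}\right) = 2 + \left(1 - 44\right) = 2 - 43 = -41$)
$J \left(- \frac{145}{-176} + \frac{125}{-107}\right) = - 41 \left(- \frac{145}{-176} + \frac{125}{-107}\right) = - 41 \left(\left(-145\right) \left(- \frac{1}{176}\right) + 125 \left(- \frac{1}{107}\right)\right) = - 41 \left(\frac{145}{176} - \frac{125}{107}\right) = \left(-41\right) \left(- \frac{6485}{18832}\right) = \frac{265885}{18832}$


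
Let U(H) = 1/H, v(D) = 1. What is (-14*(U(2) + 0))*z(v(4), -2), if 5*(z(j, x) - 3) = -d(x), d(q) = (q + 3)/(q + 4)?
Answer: -203/10 ≈ -20.300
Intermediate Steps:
d(q) = (3 + q)/(4 + q)
z(j, x) = 3 - (3 + x)/(5*(4 + x)) (z(j, x) = 3 + (-(3 + x)/(4 + x))/5 = 3 - (3 + x)/(5*(4 + x)))
(-14*(U(2) + 0))*z(v(4), -2) = (-14*(1/2 + 0))*((57 + 14*(-2))/(5*(4 - 2))) = (-14*(½ + 0))*((⅕)*(57 - 28)/2) = (-14*½)*((⅕)*(½)*29) = -7*29/10 = -203/10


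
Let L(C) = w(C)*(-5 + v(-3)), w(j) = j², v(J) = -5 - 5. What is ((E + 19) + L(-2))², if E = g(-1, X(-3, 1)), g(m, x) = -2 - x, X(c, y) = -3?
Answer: 1600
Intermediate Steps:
v(J) = -10
E = 1 (E = -2 - 1*(-3) = -2 + 3 = 1)
L(C) = -15*C² (L(C) = C²*(-5 - 10) = C²*(-15) = -15*C²)
((E + 19) + L(-2))² = ((1 + 19) - 15*(-2)²)² = (20 - 15*4)² = (20 - 60)² = (-40)² = 1600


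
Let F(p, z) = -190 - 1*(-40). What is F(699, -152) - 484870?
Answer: -485020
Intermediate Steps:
F(p, z) = -150 (F(p, z) = -190 + 40 = -150)
F(699, -152) - 484870 = -150 - 484870 = -485020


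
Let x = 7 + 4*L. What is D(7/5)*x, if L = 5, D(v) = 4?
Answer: 108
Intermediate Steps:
x = 27 (x = 7 + 4*5 = 7 + 20 = 27)
D(7/5)*x = 4*27 = 108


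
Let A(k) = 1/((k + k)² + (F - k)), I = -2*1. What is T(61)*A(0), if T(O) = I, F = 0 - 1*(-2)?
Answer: -1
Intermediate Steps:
F = 2 (F = 0 + 2 = 2)
I = -2
T(O) = -2
A(k) = 1/(2 - k + 4*k²) (A(k) = 1/((k + k)² + (2 - k)) = 1/((2*k)² + (2 - k)) = 1/(4*k² + (2 - k)) = 1/(2 - k + 4*k²))
T(61)*A(0) = -2/(2 - 1*0 + 4*0²) = -2/(2 + 0 + 4*0) = -2/(2 + 0 + 0) = -2/2 = -2*½ = -1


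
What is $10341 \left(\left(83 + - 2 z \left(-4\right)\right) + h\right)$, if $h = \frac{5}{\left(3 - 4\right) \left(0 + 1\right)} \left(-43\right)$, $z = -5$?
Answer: $2667978$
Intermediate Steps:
$h = 215$ ($h = \frac{5}{\left(-1\right) 1} \left(-43\right) = \frac{5}{-1} \left(-43\right) = 5 \left(-1\right) \left(-43\right) = \left(-5\right) \left(-43\right) = 215$)
$10341 \left(\left(83 + - 2 z \left(-4\right)\right) + h\right) = 10341 \left(\left(83 + \left(-2\right) \left(-5\right) \left(-4\right)\right) + 215\right) = 10341 \left(\left(83 + 10 \left(-4\right)\right) + 215\right) = 10341 \left(\left(83 - 40\right) + 215\right) = 10341 \left(43 + 215\right) = 10341 \cdot 258 = 2667978$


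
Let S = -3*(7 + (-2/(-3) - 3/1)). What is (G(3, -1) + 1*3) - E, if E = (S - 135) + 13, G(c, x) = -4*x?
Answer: 143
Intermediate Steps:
S = -14 (S = -3*(7 + (-2*(-⅓) - 3*1)) = -3*(7 + (⅔ - 3)) = -3*(7 - 7/3) = -3*14/3 = -14)
E = -136 (E = (-14 - 135) + 13 = -149 + 13 = -136)
(G(3, -1) + 1*3) - E = (-4*(-1) + 1*3) - 1*(-136) = (4 + 3) + 136 = 7 + 136 = 143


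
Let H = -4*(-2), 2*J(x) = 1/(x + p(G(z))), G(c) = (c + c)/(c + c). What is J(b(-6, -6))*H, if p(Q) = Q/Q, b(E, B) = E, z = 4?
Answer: -⅘ ≈ -0.80000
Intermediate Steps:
G(c) = 1 (G(c) = (2*c)/((2*c)) = (2*c)*(1/(2*c)) = 1)
p(Q) = 1
J(x) = 1/(2*(1 + x)) (J(x) = 1/(2*(x + 1)) = 1/(2*(1 + x)))
H = 8
J(b(-6, -6))*H = (1/(2*(1 - 6)))*8 = ((½)/(-5))*8 = ((½)*(-⅕))*8 = -⅒*8 = -⅘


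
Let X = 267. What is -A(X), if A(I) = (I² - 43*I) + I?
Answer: -60075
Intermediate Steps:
A(I) = I² - 42*I
-A(X) = -267*(-42 + 267) = -267*225 = -1*60075 = -60075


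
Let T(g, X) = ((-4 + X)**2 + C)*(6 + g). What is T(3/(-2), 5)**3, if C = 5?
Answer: 19683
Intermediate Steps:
T(g, X) = (5 + (-4 + X)**2)*(6 + g) (T(g, X) = ((-4 + X)**2 + 5)*(6 + g) = (5 + (-4 + X)**2)*(6 + g))
T(3/(-2), 5)**3 = (30 + 5*(3/(-2)) + 6*(-4 + 5)**2 + (3/(-2))*(-4 + 5)**2)**3 = (30 + 5*(3*(-1/2)) + 6*1**2 + (3*(-1/2))*1**2)**3 = (30 + 5*(-3/2) + 6*1 - 3/2*1)**3 = (30 - 15/2 + 6 - 3/2)**3 = 27**3 = 19683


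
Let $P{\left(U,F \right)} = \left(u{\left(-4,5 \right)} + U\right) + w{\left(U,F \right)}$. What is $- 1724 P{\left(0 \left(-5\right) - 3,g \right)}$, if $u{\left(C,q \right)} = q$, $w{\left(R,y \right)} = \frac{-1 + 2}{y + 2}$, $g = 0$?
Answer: $-4310$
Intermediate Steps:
$w{\left(R,y \right)} = \frac{1}{2 + y}$ ($w{\left(R,y \right)} = 1 \frac{1}{2 + y} = \frac{1}{2 + y}$)
$P{\left(U,F \right)} = 5 + U + \frac{1}{2 + F}$ ($P{\left(U,F \right)} = \left(5 + U\right) + \frac{1}{2 + F} = 5 + U + \frac{1}{2 + F}$)
$- 1724 P{\left(0 \left(-5\right) - 3,g \right)} = - 1724 \frac{1 + \left(2 + 0\right) \left(5 + \left(0 \left(-5\right) - 3\right)\right)}{2 + 0} = - 1724 \frac{1 + 2 \left(5 + \left(0 - 3\right)\right)}{2} = - 1724 \frac{1 + 2 \left(5 - 3\right)}{2} = - 1724 \frac{1 + 2 \cdot 2}{2} = - 1724 \frac{1 + 4}{2} = - 1724 \cdot \frac{1}{2} \cdot 5 = \left(-1724\right) \frac{5}{2} = -4310$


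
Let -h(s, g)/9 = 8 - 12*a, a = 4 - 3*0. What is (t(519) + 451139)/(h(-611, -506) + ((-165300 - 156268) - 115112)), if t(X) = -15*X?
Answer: -221677/218160 ≈ -1.0161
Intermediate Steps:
a = 4 (a = 4 + 0 = 4)
h(s, g) = 360 (h(s, g) = -9*(8 - 12*4) = -9*(8 - 48) = -9*(-40) = 360)
(t(519) + 451139)/(h(-611, -506) + ((-165300 - 156268) - 115112)) = (-15*519 + 451139)/(360 + ((-165300 - 156268) - 115112)) = (-7785 + 451139)/(360 + (-321568 - 115112)) = 443354/(360 - 436680) = 443354/(-436320) = 443354*(-1/436320) = -221677/218160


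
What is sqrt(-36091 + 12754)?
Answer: 3*I*sqrt(2593) ≈ 152.76*I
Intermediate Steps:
sqrt(-36091 + 12754) = sqrt(-23337) = 3*I*sqrt(2593)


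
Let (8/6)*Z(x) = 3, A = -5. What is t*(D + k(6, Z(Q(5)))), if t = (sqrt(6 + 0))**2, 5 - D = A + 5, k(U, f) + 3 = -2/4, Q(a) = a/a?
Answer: 9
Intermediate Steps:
Q(a) = 1
Z(x) = 9/4 (Z(x) = (3/4)*3 = 9/4)
k(U, f) = -7/2 (k(U, f) = -3 - 2/4 = -3 - 2*1/4 = -3 - 1/2 = -7/2)
D = 5 (D = 5 - (-5 + 5) = 5 - 1*0 = 5 + 0 = 5)
t = 6 (t = (sqrt(6))**2 = 6)
t*(D + k(6, Z(Q(5)))) = 6*(5 - 7/2) = 6*(3/2) = 9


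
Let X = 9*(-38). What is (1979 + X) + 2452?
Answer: 4089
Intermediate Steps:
X = -342
(1979 + X) + 2452 = (1979 - 342) + 2452 = 1637 + 2452 = 4089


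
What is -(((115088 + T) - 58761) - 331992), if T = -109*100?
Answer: 286565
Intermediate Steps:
T = -10900
-(((115088 + T) - 58761) - 331992) = -(((115088 - 10900) - 58761) - 331992) = -((104188 - 58761) - 331992) = -(45427 - 331992) = -1*(-286565) = 286565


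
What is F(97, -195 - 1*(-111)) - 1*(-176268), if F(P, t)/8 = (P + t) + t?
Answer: 175700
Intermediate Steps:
F(P, t) = 8*P + 16*t (F(P, t) = 8*((P + t) + t) = 8*(P + 2*t) = 8*P + 16*t)
F(97, -195 - 1*(-111)) - 1*(-176268) = (8*97 + 16*(-195 - 1*(-111))) - 1*(-176268) = (776 + 16*(-195 + 111)) + 176268 = (776 + 16*(-84)) + 176268 = (776 - 1344) + 176268 = -568 + 176268 = 175700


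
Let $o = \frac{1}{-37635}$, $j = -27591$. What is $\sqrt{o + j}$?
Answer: $\frac{i \sqrt{39079705508610}}{37635} \approx 166.11 i$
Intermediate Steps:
$o = - \frac{1}{37635} \approx -2.6571 \cdot 10^{-5}$
$\sqrt{o + j} = \sqrt{- \frac{1}{37635} - 27591} = \sqrt{- \frac{1038387286}{37635}} = \frac{i \sqrt{39079705508610}}{37635}$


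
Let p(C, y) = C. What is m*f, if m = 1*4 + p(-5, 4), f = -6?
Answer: 6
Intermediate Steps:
m = -1 (m = 1*4 - 5 = 4 - 5 = -1)
m*f = -1*(-6) = 6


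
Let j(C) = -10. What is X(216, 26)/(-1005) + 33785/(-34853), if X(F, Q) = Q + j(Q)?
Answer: -34511573/35027265 ≈ -0.98528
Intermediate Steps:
X(F, Q) = -10 + Q (X(F, Q) = Q - 10 = -10 + Q)
X(216, 26)/(-1005) + 33785/(-34853) = (-10 + 26)/(-1005) + 33785/(-34853) = 16*(-1/1005) + 33785*(-1/34853) = -16/1005 - 33785/34853 = -34511573/35027265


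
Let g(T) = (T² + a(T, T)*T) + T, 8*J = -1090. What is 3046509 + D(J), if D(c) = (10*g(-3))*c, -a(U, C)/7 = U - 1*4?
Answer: 6477243/2 ≈ 3.2386e+6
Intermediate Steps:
a(U, C) = 28 - 7*U (a(U, C) = -7*(U - 1*4) = -7*(U - 4) = -7*(-4 + U) = 28 - 7*U)
J = -545/4 (J = (⅛)*(-1090) = -545/4 ≈ -136.25)
g(T) = T + T² + T*(28 - 7*T) (g(T) = (T² + (28 - 7*T)*T) + T = (T² + T*(28 - 7*T)) + T = T + T² + T*(28 - 7*T))
D(c) = -1410*c (D(c) = (10*(-3*(29 - 6*(-3))))*c = (10*(-3*(29 + 18)))*c = (10*(-3*47))*c = (10*(-141))*c = -1410*c)
3046509 + D(J) = 3046509 - 1410*(-545/4) = 3046509 + 384225/2 = 6477243/2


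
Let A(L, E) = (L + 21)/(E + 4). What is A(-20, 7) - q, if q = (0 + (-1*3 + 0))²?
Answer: -98/11 ≈ -8.9091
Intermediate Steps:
A(L, E) = (21 + L)/(4 + E)
q = 9 (q = (0 + (-3 + 0))² = (0 - 3)² = (-3)² = 9)
A(-20, 7) - q = (21 - 20)/(4 + 7) - 1*9 = 1/11 - 9 = -98/11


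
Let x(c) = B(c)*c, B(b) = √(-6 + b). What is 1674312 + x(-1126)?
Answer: 1674312 - 2252*I*√283 ≈ 1.6743e+6 - 37885.0*I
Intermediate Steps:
x(c) = c*√(-6 + c) (x(c) = √(-6 + c)*c = c*√(-6 + c))
1674312 + x(-1126) = 1674312 - 1126*√(-6 - 1126) = 1674312 - 2252*I*√283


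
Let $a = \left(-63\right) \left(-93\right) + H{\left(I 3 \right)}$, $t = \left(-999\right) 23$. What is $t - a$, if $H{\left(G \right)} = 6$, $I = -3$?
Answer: $-28842$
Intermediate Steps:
$t = -22977$
$a = 5865$ ($a = \left(-63\right) \left(-93\right) + 6 = 5859 + 6 = 5865$)
$t - a = -22977 - 5865 = -28842$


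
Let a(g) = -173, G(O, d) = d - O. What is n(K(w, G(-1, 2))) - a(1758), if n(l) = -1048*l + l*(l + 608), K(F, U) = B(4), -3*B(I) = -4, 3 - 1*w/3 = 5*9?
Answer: -3707/9 ≈ -411.89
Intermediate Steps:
w = -126 (w = 9 - 15*9 = 9 - 3*45 = 9 - 135 = -126)
B(I) = 4/3 (B(I) = -⅓*(-4) = 4/3)
K(F, U) = 4/3
n(l) = -1048*l + l*(608 + l)
n(K(w, G(-1, 2))) - a(1758) = 4*(-440 + 4/3)/3 - 1*(-173) = (4/3)*(-1316/3) + 173 = -5264/9 + 173 = -3707/9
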